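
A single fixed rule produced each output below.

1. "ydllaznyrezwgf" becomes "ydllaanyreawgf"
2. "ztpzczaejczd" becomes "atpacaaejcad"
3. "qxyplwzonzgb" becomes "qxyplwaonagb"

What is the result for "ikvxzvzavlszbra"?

What's happening: replace every "z" with "a".
Doing the same to "ikvxzvzavlszbra": "ikvxavaavlsabra".

ikvxavaavlsabra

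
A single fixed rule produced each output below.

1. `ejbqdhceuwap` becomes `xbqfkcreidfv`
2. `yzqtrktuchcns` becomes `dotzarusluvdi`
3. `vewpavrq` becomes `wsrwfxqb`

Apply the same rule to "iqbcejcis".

djtjrcdfk

Rule — move the last 3 characters to the front (rotate right by 3), then shift every letter 1 place forward in the alphabet (wrapping around).
On "iqbcejcis" that produces "djtjrcdfk".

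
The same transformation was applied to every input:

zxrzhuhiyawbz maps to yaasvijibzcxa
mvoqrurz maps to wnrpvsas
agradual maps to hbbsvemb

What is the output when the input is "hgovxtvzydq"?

hiwpuyawezr

Rule — shift every letter 1 place forward in the alphabet (wrapping around), then swap each adjacent pair of characters (1↔2, 3↔4, ...).
"hgovxtvzydq" → "ihpwyuwazer" → "hiwpuyawezr".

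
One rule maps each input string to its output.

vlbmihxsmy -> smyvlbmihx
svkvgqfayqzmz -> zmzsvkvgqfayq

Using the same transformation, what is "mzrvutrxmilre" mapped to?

lremzrvutrxmi

The rule is to move the last 3 characters to the front (rotate right by 3).
So "mzrvutrxmilre" becomes "lremzrvutrxmi".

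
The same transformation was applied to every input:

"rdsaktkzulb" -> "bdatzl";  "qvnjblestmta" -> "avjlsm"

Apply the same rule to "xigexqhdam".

mieqd

Rule — move the last character to the front, then keep every other character starting from the first (positions 1st, 3rd, 5th, ...).
Applying both steps to "xigexqhdam": "mxigexqhda", then "mieqd".
(Check on "rdsaktkzulb": → "brdsaktkzul" → "bdatzl" ✓)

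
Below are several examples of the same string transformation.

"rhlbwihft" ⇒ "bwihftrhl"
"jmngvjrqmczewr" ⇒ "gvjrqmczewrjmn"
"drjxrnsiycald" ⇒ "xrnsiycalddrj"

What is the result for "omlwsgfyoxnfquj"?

wsgfyoxnfqujoml

In each case the input is transformed by: move the first 3 characters to the end (rotate left by 3).
So "omlwsgfyoxnfquj" becomes "wsgfyoxnfqujoml".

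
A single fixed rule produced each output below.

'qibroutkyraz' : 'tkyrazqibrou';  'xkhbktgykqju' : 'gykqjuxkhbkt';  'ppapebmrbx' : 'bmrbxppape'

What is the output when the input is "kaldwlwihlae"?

The rule is to swap the front and back halves of the string.
So "kaldwlwihlae" becomes "wihlaekaldwl".

wihlaekaldwl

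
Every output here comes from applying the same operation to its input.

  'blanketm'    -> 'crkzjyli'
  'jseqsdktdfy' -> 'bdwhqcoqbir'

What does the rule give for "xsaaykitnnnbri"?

zpgvqyywigrlll

Each output is the input with this applied: move the last 3 characters to the front (rotate right by 3), then shift every letter 2 places backward in the alphabet (wrapping around).
On "xsaaykitnnnbri": the first step gives "brixsaaykitnnn", and the second then gives "zpgvqyywigrlll".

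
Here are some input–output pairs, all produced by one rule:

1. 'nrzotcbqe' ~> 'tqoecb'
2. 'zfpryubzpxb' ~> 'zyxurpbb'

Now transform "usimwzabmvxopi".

Each output is the input with this applied: delete the first 3 characters, then sort the characters into reverse alphabetical order.
For "usimwzabmvxopi", step one produces "mwzabmvxopi"; step two turns that into "zxwvpommiba".
(Check on "zfpryubzpxb": → "ryubzpxb" → "zyxurpbb" ✓)

zxwvpommiba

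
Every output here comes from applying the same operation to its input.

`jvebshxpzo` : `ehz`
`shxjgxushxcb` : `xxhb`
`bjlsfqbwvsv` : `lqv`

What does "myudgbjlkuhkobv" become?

ubkkv

In each case the input is transformed by: keep one character in every 3, starting at position 3 (positions 3rd, 6th, 9th, ...).
On "myudgbjlkuhkobv" that produces "ubkkv".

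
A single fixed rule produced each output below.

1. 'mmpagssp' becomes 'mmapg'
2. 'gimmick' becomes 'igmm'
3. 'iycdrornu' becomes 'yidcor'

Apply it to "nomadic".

What's happening: delete the last 3 characters, then swap each adjacent pair of characters (1↔2, 3↔4, ...).
"nomadic" → "noma" → "onam".

onam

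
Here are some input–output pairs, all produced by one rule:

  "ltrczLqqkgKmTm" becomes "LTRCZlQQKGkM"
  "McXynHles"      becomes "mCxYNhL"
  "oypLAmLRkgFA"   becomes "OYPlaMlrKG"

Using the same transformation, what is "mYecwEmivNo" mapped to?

Looking at the pairs, the operation is to flip the case of every letter, then delete the last 2 characters.
Working it through for "mYecwEmivNo": intermediate "MyECWeMIVnO", final "MyECWeMIV".

MyECWeMIV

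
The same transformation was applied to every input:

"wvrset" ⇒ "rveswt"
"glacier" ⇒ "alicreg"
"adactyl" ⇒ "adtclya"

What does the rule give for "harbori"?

raobirh

What's happening: move the first character to the end, then swap each adjacent pair of characters (1↔2, 3↔4, ...).
On "harbori": the first step gives "arborih", and the second then gives "raobirh".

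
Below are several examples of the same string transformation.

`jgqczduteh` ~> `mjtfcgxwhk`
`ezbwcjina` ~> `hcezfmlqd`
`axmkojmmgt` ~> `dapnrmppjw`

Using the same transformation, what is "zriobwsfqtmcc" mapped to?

culrezvitwpff

The pattern: shift every letter 3 places forward in the alphabet (wrapping around).
Applying that to "zriobwsfqtmcc" gives "culrezvitwpff".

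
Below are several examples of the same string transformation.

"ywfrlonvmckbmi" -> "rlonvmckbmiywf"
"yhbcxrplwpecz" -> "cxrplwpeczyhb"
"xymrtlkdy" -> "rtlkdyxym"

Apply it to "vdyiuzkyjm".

The transformation: move the first 3 characters to the end (rotate left by 3).
So "vdyiuzkyjm" becomes "iuzkyjmvdy".

iuzkyjmvdy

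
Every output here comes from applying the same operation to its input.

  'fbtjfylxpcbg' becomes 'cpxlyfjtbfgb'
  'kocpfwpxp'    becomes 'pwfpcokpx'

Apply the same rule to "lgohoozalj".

azoohogljl

The transformation: move the last 2 characters to the front (rotate right by 2), then reverse the string.
For "lgohoozalj", step one produces "ljlgohooza"; step two turns that into "azoohogljl".
(Check on "fbtjfylxpcbg": → "bgfbtjfylxpc" → "cpxlyfjtbfgb" ✓)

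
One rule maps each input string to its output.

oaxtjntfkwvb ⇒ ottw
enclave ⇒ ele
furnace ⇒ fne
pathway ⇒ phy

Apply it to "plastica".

The pattern: keep one character in every 3, starting at position 1 (positions 1st, 4th, 7th, ...).
So "plastica" becomes "psc".

psc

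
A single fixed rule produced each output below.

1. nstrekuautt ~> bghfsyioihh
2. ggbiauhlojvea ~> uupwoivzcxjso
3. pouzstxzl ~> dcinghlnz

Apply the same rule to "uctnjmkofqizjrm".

iqhbxayctewnxfa

What's happening: shift every letter 12 places backward in the alphabet (wrapping around).
Doing the same to "uctnjmkofqizjrm": "iqhbxayctewnxfa".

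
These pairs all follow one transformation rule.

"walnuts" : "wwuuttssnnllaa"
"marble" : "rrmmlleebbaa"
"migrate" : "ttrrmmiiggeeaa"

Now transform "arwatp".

In each case the input is transformed by: double every character, then sort the characters into reverse alphabetical order.
Applying that to "arwatp" gives "wwttrrppaaaa".

wwttrrppaaaa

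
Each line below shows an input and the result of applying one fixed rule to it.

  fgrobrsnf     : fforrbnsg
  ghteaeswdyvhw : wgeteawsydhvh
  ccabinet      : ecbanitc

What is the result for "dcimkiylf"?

fdmiiklyc

Rule — swap each adjacent pair of characters (1↔2, 3↔4, ...), then swap the first and last characters.
Applying both steps to "dcimkiylf": "cdmiiklyf", then "fdmiiklyc".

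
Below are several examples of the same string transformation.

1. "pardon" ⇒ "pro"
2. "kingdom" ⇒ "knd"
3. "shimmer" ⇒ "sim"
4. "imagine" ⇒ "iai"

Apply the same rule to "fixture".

Rule — delete the last character, then keep every other character starting from the first (positions 1st, 3rd, 5th, ...).
Working it through for "fixture": intermediate "fixtur", final "fxu".

fxu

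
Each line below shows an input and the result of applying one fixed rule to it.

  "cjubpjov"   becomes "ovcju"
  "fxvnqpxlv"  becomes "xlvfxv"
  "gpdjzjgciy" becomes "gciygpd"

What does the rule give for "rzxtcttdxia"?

What's happening: move the first 3 characters to the end (rotate left by 3), then delete the first 3 characters.
Starting from "rzxtcttdxia": after the first operation, "tcttdxiarzx"; after the second, "tdxiarzx".

tdxiarzx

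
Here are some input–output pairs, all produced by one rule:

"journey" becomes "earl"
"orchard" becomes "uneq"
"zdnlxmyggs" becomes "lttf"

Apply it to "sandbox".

qobk

The pattern: shift every letter 13 places forward in the alphabet (wrapping around) — i.e. ROT13, then keep only the last 4 characters.
"sandbox" → "fnaqobk" → "qobk".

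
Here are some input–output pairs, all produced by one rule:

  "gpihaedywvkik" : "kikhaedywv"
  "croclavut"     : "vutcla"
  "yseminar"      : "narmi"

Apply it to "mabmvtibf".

ibfmvt

The pattern: delete the first 3 characters, then move the last 3 characters to the front (rotate right by 3).
For "mabmvtibf", step one produces "mvtibf"; step two turns that into "ibfmvt".
(Check on "croclavut": → "clavut" → "vutcla" ✓)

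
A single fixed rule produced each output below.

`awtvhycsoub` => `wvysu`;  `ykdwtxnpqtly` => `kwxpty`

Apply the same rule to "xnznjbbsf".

nnbs

Looking at the pairs, the operation is to keep every other character starting from the second (positions 2nd, 4th, 6th, ...).
Doing the same to "xnznjbbsf": "nnbs".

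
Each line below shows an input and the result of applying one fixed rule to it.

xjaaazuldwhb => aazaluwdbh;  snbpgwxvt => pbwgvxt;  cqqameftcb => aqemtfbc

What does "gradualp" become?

The rule is to swap each adjacent pair of characters (1↔2, 3↔4, ...), then delete the first 2 characters.
For "gradualp", step one produces "rgdaaupl"; step two turns that into "daaupl".

daaupl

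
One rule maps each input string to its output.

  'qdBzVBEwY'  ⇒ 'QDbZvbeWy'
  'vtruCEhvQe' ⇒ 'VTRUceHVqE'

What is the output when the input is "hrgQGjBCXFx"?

The rule is to flip the case of every letter.
So "hrgQGjBCXFx" becomes "HRGqgJbcxfX".

HRGqgJbcxfX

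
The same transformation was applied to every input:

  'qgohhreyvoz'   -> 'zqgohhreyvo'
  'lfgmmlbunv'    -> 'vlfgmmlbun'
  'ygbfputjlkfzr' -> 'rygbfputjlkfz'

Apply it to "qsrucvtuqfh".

What's happening: move the last character to the front.
Applying that to "qsrucvtuqfh" gives "hqsrucvtuqf".

hqsrucvtuqf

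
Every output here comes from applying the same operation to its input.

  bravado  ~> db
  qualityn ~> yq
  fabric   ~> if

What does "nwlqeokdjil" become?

In each case the input is transformed by: swap the first and last characters, then keep only the last 2 characters.
"nwlqeokdjil" → "lwlqeokdjin" → "in".

in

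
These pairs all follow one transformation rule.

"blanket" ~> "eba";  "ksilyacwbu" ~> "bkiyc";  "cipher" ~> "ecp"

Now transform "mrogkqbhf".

hmok

Looking at the pairs, the operation is to move the last 3 characters to the front (rotate right by 3), then keep every other character starting from the second (positions 2nd, 4th, 6th, ...).
"mrogkqbhf" → "bhfmrogkq" → "hmok".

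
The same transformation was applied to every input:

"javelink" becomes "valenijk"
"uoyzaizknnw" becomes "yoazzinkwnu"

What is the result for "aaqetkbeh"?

qatebkhea

In each case the input is transformed by: move the first character to the end, then swap each adjacent pair of characters (1↔2, 3↔4, ...).
For "aaqetkbeh", step one produces "aqetkbeha"; step two turns that into "qatebkhea".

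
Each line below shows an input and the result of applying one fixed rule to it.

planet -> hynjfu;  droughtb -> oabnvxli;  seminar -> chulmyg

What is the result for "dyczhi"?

tbcxsw

Each output is the input with this applied: move the first 3 characters to the end (rotate left by 3), then shift every letter 6 places backward in the alphabet (wrapping around).
Applying that to "dyczhi" gives "tbcxsw".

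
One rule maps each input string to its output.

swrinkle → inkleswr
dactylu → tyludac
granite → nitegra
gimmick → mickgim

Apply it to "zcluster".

usterzcl

The pattern: move the first 3 characters to the end (rotate left by 3).
Doing the same to "zcluster": "usterzcl".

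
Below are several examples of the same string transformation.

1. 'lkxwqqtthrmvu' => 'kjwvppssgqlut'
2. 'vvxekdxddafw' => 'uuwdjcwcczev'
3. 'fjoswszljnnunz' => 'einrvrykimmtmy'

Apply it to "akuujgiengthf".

In each case the input is transformed by: shift every letter 1 place backward in the alphabet (wrapping around).
"akuujgiengthf" → "zjttifhdmfsge".

zjttifhdmfsge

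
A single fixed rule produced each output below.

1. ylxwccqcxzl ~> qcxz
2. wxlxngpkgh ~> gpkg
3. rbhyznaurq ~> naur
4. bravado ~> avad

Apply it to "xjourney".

The rule is to delete the last character, then keep only the last 4 characters.
On "xjourney": the first step gives "xjourne", and the second then gives "urne".
(Check on "ylxwccqcxzl": → "ylxwccqcxz" → "qcxz" ✓)

urne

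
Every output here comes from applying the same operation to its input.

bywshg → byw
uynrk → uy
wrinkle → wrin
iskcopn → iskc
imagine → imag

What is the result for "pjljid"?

pjl

The rule is to delete the last 3 characters.
So "pjljid" becomes "pjl".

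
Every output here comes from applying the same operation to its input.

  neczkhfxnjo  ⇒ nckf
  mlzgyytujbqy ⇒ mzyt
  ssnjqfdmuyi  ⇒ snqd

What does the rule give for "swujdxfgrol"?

sudf

In each case the input is transformed by: keep every other character starting from the first (positions 1st, 3rd, 5th, ...), then keep only the first 4 characters.
On "swujdxfgrol": the first step gives "sudfrl", and the second then gives "sudf".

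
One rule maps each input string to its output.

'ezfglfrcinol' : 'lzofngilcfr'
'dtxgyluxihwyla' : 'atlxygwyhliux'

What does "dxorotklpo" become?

oxpolrkot

The transformation: take characters alternately from the front and the back (1st, last, 2nd, 2nd-last, ...), then delete the first character.
Starting from "dxorotklpo": after the first operation, "doxpolrkot"; after the second, "oxpolrkot".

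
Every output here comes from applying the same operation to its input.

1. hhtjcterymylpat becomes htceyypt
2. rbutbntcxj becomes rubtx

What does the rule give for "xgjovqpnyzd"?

xjvpyd

Each output is the input with this applied: keep every other character starting from the first (positions 1st, 3rd, 5th, ...).
On "xgjovqpnyzd" that produces "xjvpyd".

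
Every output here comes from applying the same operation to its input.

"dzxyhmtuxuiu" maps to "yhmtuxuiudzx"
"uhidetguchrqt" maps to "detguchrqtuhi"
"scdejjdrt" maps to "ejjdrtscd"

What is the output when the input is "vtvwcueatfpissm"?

The transformation: move the first 3 characters to the end (rotate left by 3).
Applying that to "vtvwcueatfpissm" gives "wcueatfpissmvtv".

wcueatfpissmvtv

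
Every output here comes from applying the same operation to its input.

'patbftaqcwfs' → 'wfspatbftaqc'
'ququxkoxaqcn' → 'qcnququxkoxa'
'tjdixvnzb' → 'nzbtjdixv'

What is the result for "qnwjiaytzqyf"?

qyfqnwjiaytz

The transformation: move the last 3 characters to the front (rotate right by 3).
Doing the same to "qnwjiaytzqyf": "qyfqnwjiaytz".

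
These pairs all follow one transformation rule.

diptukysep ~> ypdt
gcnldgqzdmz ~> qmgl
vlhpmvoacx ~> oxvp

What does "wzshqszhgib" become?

ziwh

The transformation: keep one character in every 3, starting at position 1 (positions 1st, 4th, 7th, ...), then move the last 2 characters to the front (rotate right by 2).
On "wzshqszhgib": the first step gives "whzi", and the second then gives "ziwh".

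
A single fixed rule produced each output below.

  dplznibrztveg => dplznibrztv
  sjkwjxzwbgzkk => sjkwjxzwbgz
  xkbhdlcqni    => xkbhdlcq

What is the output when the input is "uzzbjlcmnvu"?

uzzbjlcmn

Each output is the input with this applied: delete the last 2 characters.
So "uzzbjlcmnvu" becomes "uzzbjlcmn".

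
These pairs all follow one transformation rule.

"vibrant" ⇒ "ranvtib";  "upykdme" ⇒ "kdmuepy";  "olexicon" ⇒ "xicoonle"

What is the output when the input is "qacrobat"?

Rule — swap the first and last characters, then move the first 3 characters to the end (rotate left by 3).
Doing the same to "qacrobat": "robaqtac".

robaqtac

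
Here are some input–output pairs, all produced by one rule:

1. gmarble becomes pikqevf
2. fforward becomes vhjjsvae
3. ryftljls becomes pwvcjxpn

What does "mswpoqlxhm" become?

Looking at the pairs, the operation is to shift every letter 4 places forward in the alphabet (wrapping around), then move the last 2 characters to the front (rotate right by 2).
On "mswpoqlxhm": the first step gives "qwatsupblq", and the second then gives "lqqwatsupb".

lqqwatsupb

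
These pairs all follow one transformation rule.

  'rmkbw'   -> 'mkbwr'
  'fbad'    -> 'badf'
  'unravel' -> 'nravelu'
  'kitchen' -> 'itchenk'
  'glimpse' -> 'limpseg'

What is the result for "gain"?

aing

The transformation: move the first character to the end.
Applying that to "gain" gives "aing".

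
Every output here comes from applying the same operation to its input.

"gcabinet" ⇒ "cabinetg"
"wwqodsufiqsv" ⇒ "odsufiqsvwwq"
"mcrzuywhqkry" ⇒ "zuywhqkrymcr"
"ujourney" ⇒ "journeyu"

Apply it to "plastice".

Rule — move the last 3 characters to the front (rotate right by 3), then swap the front and back halves of the string.
On "plastice": the first step gives "iceplast", and the second then gives "lasticep".

lasticep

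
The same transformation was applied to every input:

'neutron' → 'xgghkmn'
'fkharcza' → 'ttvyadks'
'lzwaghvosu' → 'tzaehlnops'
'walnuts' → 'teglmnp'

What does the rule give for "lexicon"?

vxbeghq

Each output is the input with this applied: sort the characters into alphabetical order, then shift every letter 7 places backward in the alphabet (wrapping around).
Applying that to "lexicon" gives "vxbeghq".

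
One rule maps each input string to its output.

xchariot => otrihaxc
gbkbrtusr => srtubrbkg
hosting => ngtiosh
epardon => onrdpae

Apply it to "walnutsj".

The transformation: reverse the string, then swap each adjacent pair of characters (1↔2, 3↔4, ...).
"walnutsj" → "jstunlaw" → "sjutlnwa".

sjutlnwa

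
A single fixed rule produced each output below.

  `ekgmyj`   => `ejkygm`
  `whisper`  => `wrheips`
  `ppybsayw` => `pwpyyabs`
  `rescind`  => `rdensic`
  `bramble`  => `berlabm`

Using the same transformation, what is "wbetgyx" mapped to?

wxbyegt

The rule is to take characters alternately from the front and the back (1st, last, 2nd, 2nd-last, ...).
So "wbetgyx" becomes "wxbyegt".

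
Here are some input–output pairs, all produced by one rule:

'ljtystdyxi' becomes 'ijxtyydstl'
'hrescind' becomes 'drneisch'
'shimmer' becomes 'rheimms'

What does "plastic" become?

The rule is to take characters alternately from the front and the back (1st, last, 2nd, 2nd-last, ...), then move the first character to the end.
Applying both steps to "plastic": "pcliats", then "cliatsp".

cliatsp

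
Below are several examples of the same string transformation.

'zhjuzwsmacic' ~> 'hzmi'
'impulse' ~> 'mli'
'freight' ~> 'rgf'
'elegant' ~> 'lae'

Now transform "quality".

uiq

The rule is to move the first character to the end, then keep one character in every 3, starting at position 1 (positions 1st, 4th, 7th, ...).
Applying both steps to "quality": "ualityq", then "uiq".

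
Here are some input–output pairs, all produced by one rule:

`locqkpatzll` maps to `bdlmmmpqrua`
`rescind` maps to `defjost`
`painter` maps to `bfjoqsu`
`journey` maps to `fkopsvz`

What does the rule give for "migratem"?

bfhjnnsu

What's happening: sort the characters into alphabetical order, then shift every letter 1 place forward in the alphabet (wrapping around).
Starting from "migratem": after the first operation, "aegimmrt"; after the second, "bfhjnnsu".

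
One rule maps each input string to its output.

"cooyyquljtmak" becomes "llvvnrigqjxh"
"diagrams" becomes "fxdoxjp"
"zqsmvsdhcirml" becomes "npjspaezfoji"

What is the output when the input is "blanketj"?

In each case the input is transformed by: delete the first character, then shift every letter 3 places backward in the alphabet (wrapping around).
"blanketj" → "lanketj" → "ixkhbqg".
(Check on "cooyyquljtmak": → "ooyyquljtmak" → "llvvnrigqjxh" ✓)

ixkhbqg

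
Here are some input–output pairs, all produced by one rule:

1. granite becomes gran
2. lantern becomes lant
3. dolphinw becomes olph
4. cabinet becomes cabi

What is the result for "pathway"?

path

The pattern: move the last 3 characters to the front (rotate right by 3), then keep only the last 4 characters.
For "pathway", step one produces "waypath"; step two turns that into "path".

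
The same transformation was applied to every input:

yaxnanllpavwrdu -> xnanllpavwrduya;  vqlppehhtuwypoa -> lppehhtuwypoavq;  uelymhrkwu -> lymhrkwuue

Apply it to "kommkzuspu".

In each case the input is transformed by: move the first 2 characters to the end (rotate left by 2).
"kommkzuspu" → "mmkzuspuko".

mmkzuspuko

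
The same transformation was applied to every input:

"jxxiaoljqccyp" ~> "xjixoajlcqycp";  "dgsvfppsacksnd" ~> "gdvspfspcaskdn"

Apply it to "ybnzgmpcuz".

What's happening: swap each adjacent pair of characters (1↔2, 3↔4, ...).
"ybnzgmpcuz" → "byznmgcpzu".

byznmgcpzu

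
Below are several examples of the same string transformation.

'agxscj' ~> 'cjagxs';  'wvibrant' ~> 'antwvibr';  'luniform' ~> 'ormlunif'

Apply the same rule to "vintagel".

What's happening: swap the front and back halves of the string, then move the first character to the end.
For "vintagel", step one produces "agelvint"; step two turns that into "gelvinta".

gelvinta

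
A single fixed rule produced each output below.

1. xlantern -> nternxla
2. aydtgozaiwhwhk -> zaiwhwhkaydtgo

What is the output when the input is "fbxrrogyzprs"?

Rule — swap the front and back halves of the string, then move the last character to the front.
Starting from "fbxrrogyzprs": after the first operation, "gyzprsfbxrro"; after the second, "ogyzprsfbxrr".
(Check on "xlantern": → "ternxlan" → "nternxla" ✓)

ogyzprsfbxrr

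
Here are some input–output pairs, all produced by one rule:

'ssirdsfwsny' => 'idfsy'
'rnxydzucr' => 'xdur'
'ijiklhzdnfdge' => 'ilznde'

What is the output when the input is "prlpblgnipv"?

lbgiv

Looking at the pairs, the operation is to delete the first character, then keep every other character starting from the second (positions 2nd, 4th, 6th, ...).
For "prlpblgnipv", step one produces "rlpblgnipv"; step two turns that into "lbgiv".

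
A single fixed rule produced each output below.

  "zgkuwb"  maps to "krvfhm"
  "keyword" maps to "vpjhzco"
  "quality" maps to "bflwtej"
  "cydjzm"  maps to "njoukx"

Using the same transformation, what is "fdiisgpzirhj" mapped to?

Looking at the pairs, the operation is to shift every letter 11 places forward in the alphabet (wrapping around).
So "fdiisgpzirhj" becomes "qottdraktcsu".

qottdraktcsu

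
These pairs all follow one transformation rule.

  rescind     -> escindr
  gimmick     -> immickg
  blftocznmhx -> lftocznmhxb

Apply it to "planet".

The pattern: move the first character to the end.
For "planet" the result is "lanetp".

lanetp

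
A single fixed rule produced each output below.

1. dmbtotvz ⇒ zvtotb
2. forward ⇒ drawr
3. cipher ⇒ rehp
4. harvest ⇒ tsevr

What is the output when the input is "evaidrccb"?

bccrdia

What's happening: reverse the string, then delete the last 2 characters.
Starting from "evaidrccb": after the first operation, "bccrdiave"; after the second, "bccrdia".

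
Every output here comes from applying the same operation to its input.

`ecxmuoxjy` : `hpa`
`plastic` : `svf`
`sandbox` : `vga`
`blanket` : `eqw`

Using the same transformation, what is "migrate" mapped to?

Looking at the pairs, the operation is to shift every letter 3 places forward in the alphabet (wrapping around), then keep one character in every 3, starting at position 1 (positions 1st, 4th, 7th, ...).
Working it through for "migrate": intermediate "pljudwh", final "puh".

puh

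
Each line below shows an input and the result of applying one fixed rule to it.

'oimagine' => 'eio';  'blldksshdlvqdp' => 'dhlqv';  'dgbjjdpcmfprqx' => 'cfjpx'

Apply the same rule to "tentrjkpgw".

gnt

Each output is the input with this applied: sort the characters into alphabetical order, then keep one character in every 3, starting at position 2 (positions 2nd, 5th, 8th, ...).
Working it through for "tentrjkpgw": intermediate "egjknprttw", final "gnt".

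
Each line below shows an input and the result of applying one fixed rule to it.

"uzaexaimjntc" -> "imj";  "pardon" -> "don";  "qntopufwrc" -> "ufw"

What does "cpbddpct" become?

dpc

In each case the input is transformed by: swap the front and back halves of the string, then keep only the first 3 characters.
Applying both steps to "cpbddpct": "dpctcpbd", then "dpc".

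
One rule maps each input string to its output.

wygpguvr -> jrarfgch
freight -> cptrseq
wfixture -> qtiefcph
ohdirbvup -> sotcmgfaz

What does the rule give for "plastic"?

wldetna

The transformation: move the first character to the end, then shift every letter 11 places forward in the alphabet (wrapping around).
Starting from "plastic": after the first operation, "lasticp"; after the second, "wldetna".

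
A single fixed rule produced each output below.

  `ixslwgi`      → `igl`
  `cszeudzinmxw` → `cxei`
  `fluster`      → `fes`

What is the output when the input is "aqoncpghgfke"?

aknh

Looking at the pairs, the operation is to take characters alternately from the front and the back (1st, last, 2nd, 2nd-last, ...), then keep one character in every 3, starting at position 1 (positions 1st, 4th, 7th, ...).
Applying that to "aqoncpghgfke" gives "aknh".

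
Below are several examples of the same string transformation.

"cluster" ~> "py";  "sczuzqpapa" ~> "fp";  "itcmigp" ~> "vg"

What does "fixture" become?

sv

In each case the input is transformed by: shift every letter 13 places forward in the alphabet (wrapping around) — i.e. ROT13, then keep only the first 2 characters.
On "fixture" that produces "sv".
(Check on "cluster": → "pyhfgre" → "py" ✓)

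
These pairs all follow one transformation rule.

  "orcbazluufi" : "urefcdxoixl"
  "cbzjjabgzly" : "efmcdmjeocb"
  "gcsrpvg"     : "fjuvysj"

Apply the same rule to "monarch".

Looking at the pairs, the operation is to swap each adjacent pair of characters (1↔2, 3↔4, ...), then shift every letter 3 places forward in the alphabet (wrapping around).
On "monarch": the first step gives "omancrh", and the second then gives "rpdqfuk".

rpdqfuk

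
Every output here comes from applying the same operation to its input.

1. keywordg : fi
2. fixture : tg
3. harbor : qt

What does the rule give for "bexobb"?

Looking at the pairs, the operation is to shift every letter 2 places forward in the alphabet (wrapping around), then keep only the last 2 characters.
For "bexobb", step one produces "dgzqdd"; step two turns that into "dd".

dd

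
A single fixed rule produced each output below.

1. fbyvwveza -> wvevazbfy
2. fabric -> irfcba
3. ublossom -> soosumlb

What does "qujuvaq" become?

vuqauqj

Each output is the input with this applied: move the first 3 characters to the end (rotate left by 3), then swap each adjacent pair of characters (1↔2, 3↔4, ...).
"qujuvaq" → "uvaqquj" → "vuqauqj".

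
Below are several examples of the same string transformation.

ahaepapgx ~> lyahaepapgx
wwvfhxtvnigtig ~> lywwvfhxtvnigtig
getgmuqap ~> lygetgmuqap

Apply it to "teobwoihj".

lyteobwoihj

What's happening: prepend "ly".
Applying that to "teobwoihj" gives "lyteobwoihj".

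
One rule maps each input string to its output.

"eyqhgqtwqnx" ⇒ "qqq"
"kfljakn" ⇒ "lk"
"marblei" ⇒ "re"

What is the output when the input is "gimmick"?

The rule is to keep one character in every 3, starting at position 3 (positions 3rd, 6th, 9th, ...).
Applying that to "gimmick" gives "mc".

mc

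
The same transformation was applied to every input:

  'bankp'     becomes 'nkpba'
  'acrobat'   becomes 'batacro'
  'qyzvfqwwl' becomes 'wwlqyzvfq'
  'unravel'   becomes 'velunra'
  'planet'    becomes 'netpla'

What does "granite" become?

itegran

Each output is the input with this applied: move the last 3 characters to the front (rotate right by 3).
On "granite" that produces "itegran".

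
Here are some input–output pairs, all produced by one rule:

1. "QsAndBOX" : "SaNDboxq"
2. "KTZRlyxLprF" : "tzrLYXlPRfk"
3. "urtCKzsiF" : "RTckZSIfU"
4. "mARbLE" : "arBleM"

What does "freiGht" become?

In each case the input is transformed by: flip the case of every letter, then move the first character to the end.
Starting from "freiGht": after the first operation, "FREIgHT"; after the second, "REIgHTF".
(Check on "KTZRlyxLprF": → "ktzrLYXlPRf" → "tzrLYXlPRfk" ✓)

REIgHTF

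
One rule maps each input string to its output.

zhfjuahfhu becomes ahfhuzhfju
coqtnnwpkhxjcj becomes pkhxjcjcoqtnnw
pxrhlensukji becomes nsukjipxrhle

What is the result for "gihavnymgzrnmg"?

The rule is to swap the front and back halves of the string.
On "gihavnymgzrnmg" that produces "mgzrnmggihavny".

mgzrnmggihavny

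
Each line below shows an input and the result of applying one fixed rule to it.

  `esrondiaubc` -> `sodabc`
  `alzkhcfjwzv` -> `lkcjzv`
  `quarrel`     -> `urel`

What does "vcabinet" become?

What's happening: swap each adjacent pair of characters (1↔2, 3↔4, ...), then keep every other character starting from the first (positions 1st, 3rd, 5th, ...).
For "vcabinet", step one produces "cvbanite"; step two turns that into "cbnt".
(Check on "alzkhcfjwzv": → "lakzchjfzwv" → "lkcjzv" ✓)

cbnt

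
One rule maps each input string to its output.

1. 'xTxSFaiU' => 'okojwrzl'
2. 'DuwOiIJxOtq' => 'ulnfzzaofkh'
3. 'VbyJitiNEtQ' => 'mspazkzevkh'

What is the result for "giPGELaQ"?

The rule is to shift every letter 9 places backward in the alphabet (wrapping around), then convert every letter to lowercase.
On "giPGELaQ": the first step gives "xzGXVCrH", and the second then gives "xzgxvcrh".

xzgxvcrh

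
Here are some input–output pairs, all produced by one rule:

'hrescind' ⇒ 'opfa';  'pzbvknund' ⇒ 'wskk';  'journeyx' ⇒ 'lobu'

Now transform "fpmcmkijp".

Rule — keep every other character starting from the second (positions 2nd, 4th, 6th, ...), then shift every letter 3 places backward in the alphabet (wrapping around).
Applying both steps to "fpmcmkijp": "pckj", then "mzhg".

mzhg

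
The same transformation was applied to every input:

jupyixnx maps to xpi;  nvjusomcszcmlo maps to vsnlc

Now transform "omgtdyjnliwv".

wolg

The rule is to sort the characters into reverse alphabetical order, then keep one character in every 3, starting at position 2 (positions 2nd, 5th, 8th, ...).
"omgtdyjnliwv" → "ywvtonmljigd" → "wolg".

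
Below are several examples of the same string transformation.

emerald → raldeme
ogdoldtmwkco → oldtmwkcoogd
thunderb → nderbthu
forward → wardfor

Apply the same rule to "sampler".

Rule — move the first 3 characters to the end (rotate left by 3).
So "sampler" becomes "plersam".

plersam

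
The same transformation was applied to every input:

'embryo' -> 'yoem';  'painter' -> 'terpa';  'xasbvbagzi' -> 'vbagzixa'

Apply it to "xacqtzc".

Each output is the input with this applied: move the first 2 characters to the end (rotate left by 2), then delete the first 2 characters.
Starting from "xacqtzc": after the first operation, "cqtzcxa"; after the second, "tzcxa".

tzcxa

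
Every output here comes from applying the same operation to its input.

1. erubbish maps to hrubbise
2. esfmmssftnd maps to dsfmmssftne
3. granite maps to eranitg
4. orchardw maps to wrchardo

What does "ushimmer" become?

In each case the input is transformed by: swap the first and last characters.
On "ushimmer" that produces "rshimmeu".

rshimmeu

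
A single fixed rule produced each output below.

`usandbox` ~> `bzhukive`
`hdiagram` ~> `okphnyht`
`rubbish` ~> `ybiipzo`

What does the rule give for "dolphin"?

kvswopu

The pattern: shift every letter 7 places forward in the alphabet (wrapping around).
For "dolphin" the result is "kvswopu".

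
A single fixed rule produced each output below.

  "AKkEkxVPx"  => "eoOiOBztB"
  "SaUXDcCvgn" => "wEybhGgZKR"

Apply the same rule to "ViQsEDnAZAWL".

Looking at the pairs, the operation is to flip the case of every letter, then shift every letter 4 places forward in the alphabet (wrapping around).
Applying that to "ViQsEDnAZAWL" gives "zMuWihRedeap".

zMuWihRedeap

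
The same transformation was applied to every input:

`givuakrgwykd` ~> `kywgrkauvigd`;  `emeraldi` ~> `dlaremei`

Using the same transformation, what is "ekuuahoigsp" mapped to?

sgiohauukep

Rule — move the last character to the front, then reverse the string.
Working it through for "ekuuahoigsp": intermediate "pekuuahoigs", final "sgiohauukep".
(Check on "emeraldi": → "iemerald" → "dlaremei" ✓)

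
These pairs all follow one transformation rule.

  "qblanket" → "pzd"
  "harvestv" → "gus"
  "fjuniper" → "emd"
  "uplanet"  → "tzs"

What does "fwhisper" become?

ehd

The rule is to keep one character in every 3, starting at position 1 (positions 1st, 4th, 7th, ...), then shift every letter 1 place backward in the alphabet (wrapping around).
Applying both steps to "fwhisper": "fie", then "ehd".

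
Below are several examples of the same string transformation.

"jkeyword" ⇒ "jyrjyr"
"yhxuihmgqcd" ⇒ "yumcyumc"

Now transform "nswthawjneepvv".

What's happening: keep one character in every 3, starting at position 1 (positions 1st, 4th, 7th, ...), then write the whole string twice.
For "nswthawjneepvv", step one produces "ntwev"; step two turns that into "ntwevntwev".
(Check on "jkeyword": → "jyr" → "jyrjyr" ✓)

ntwevntwev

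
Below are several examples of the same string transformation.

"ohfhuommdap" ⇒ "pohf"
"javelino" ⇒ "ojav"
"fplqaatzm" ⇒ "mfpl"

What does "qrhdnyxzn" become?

nqrh

The rule is to move the last character to the front, then keep only the first 4 characters.
Starting from "qrhdnyxzn": after the first operation, "nqrhdnyxz"; after the second, "nqrh".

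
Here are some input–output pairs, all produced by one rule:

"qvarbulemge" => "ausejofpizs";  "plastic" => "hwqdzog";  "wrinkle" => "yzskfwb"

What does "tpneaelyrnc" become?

The rule is to move the last 3 characters to the front (rotate right by 3), then shift every letter 12 places backward in the alphabet (wrapping around).
"tpneaelyrnc" → "rnctpneaely" → "fbqhdbsoszm".

fbqhdbsoszm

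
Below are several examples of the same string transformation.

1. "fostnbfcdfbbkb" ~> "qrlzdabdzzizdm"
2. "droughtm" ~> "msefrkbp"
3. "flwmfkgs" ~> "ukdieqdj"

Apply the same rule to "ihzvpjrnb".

xtnhplzgf

The transformation: shift every letter 2 places backward in the alphabet (wrapping around), then move the first 2 characters to the end (rotate left by 2).
Doing the same to "ihzvpjrnb": "xtnhplzgf".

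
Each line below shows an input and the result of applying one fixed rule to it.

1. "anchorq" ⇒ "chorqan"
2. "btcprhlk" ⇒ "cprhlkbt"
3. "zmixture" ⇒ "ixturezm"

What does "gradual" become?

adualgr

The pattern: move the first 2 characters to the end (rotate left by 2).
So "gradual" becomes "adualgr".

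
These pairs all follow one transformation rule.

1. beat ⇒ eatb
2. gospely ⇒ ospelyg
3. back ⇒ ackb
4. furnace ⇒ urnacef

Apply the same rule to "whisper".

In each case the input is transformed by: move the first character to the end.
"whisper" → "hisperw".

hisperw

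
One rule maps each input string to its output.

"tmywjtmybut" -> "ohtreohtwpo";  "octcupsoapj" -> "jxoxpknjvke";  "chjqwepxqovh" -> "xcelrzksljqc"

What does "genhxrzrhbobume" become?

bzicsmumcwjwphz

Looking at the pairs, the operation is to shift every letter 5 places backward in the alphabet (wrapping around).
On "genhxrzrhbobume" that produces "bzicsmumcwjwphz".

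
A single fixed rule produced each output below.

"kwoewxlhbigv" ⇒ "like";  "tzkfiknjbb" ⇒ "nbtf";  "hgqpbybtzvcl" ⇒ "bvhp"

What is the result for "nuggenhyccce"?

hcng

Rule — keep one character in every 3, starting at position 1 (positions 1st, 4th, 7th, ...), then move the last 2 characters to the front (rotate right by 2).
Applying both steps to "nuggenhyccce": "nghc", then "hcng".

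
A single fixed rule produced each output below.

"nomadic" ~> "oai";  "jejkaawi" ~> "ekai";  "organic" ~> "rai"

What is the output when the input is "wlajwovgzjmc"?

The transformation: keep every other character starting from the second (positions 2nd, 4th, 6th, ...).
On "wlajwovgzjmc" that produces "ljogjc".

ljogjc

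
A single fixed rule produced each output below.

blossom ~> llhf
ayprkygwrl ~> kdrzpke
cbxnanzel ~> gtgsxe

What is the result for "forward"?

The rule is to delete the first 3 characters, then shift every letter 7 places backward in the alphabet (wrapping around).
For "forward", step one produces "ward"; step two turns that into "ptkw".

ptkw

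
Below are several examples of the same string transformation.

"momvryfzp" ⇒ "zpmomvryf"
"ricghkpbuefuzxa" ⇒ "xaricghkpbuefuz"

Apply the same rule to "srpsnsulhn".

What's happening: move the last 2 characters to the front (rotate right by 2).
On "srpsnsulhn" that produces "hnsrpsnsul".

hnsrpsnsul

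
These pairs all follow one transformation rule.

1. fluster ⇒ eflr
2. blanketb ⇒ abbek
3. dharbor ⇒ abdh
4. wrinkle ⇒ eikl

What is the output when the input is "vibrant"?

abin

The transformation: sort the characters into alphabetical order, then delete the last 3 characters.
For "vibrant", step one produces "abinrtv"; step two turns that into "abin".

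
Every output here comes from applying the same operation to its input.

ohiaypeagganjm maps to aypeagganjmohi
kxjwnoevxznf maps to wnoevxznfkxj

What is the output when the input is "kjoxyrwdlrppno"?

In each case the input is transformed by: move the first 3 characters to the end (rotate left by 3).
Applying that to "kjoxyrwdlrppno" gives "xyrwdlrppnokjo".

xyrwdlrppnokjo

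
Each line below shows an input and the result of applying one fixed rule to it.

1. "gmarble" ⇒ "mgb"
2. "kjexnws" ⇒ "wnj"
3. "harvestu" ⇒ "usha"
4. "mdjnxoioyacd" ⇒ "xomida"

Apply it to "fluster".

Looking at the pairs, the operation is to sort the characters into reverse alphabetical order, then keep every other character starting from the second (positions 2nd, 4th, 6th, ...).
For "fluster", step one produces "utsrlfe"; step two turns that into "trf".

trf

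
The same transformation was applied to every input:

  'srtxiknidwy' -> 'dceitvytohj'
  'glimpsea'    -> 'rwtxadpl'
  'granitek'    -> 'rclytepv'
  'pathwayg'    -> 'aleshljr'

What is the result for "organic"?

The rule is to shift every letter 11 places forward in the alphabet (wrapping around).
On "organic" that produces "zcrlytn".

zcrlytn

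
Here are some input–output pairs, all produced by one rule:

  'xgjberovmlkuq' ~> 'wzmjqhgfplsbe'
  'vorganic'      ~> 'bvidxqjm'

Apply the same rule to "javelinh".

zgdicevq

The rule is to shift every letter 5 places backward in the alphabet (wrapping around), then move the first 3 characters to the end (rotate left by 3).
Working it through for "javelinh": intermediate "evqzgdic", final "zgdicevq".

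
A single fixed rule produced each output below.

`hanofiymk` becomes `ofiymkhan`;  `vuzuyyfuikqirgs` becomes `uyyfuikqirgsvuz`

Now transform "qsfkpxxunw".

kpxxunwqsf

In each case the input is transformed by: move the first 3 characters to the end (rotate left by 3).
Applying that to "qsfkpxxunw" gives "kpxxunwqsf".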